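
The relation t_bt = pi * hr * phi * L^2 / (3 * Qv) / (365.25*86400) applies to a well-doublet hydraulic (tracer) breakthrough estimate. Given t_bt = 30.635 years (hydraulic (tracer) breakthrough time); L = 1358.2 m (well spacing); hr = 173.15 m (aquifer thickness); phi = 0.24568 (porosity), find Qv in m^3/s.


Qv = pi*hr*phi*L^2 / (3*t_bt*365.25*86400)
Qv = pi*173.15*0.24568*1358.2^2 / (3*30.635*365.25*86400)
Qv = 0.085001 m^3/s


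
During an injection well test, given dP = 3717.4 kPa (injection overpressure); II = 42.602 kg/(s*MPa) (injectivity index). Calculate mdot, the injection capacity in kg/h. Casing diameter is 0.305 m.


mdot = II * dP / 1000
mdot = 42.602 * 3717.4 / 1000
mdot = 158.3687 kg/s
Convert: 158.3687 kg/s * 3600.0 = 5.7013e+05 kg/h
mdot = 5.7013e+05 kg/h


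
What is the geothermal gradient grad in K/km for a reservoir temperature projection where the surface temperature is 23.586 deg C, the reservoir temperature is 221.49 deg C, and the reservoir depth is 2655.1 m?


grad = (T_res - T_surf) / d * 1000
grad = (221.49 - 23.586) / 2655.1 * 1000
grad = 74.53731 deg C/km
Convert: 74.53731 deg C/km * 1.0 = 74.537 K/km
grad = 74.537 K/km


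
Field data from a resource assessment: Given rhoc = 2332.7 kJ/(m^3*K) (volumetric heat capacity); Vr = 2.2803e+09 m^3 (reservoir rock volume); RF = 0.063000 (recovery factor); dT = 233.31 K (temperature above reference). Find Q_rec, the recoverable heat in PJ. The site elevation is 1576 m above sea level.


Step 1: Q_s = Vr*rhoc*dT/1e12 = 2.2803e+09*2332.7*233.31/1e12 = 1241.036 PJ
Step 2: Q_rec = Q_s * RF = 1241.036 * 0.063 = 78.185 PJ
Q_rec = 78.185 PJ


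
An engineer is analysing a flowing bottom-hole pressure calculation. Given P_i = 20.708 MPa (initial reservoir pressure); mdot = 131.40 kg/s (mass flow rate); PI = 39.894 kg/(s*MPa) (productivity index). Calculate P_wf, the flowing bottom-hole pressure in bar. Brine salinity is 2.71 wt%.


P_wf = P_i - mdot / PI
P_wf = 20.708 - 131.40 / 39.894
P_wf = 17.41427 MPa
Convert: 17.41427 MPa * 10.0 = 174.14 bar
P_wf = 174.14 bar


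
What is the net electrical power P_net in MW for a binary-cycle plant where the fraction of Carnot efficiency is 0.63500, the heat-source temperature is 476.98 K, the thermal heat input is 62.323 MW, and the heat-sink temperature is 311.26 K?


Step 1: eta = (1 - Tc/Th)*f = (1 - 311.26/476.98)*0.635 = 0.2206218
Step 2: P_net = eta * Q_in = 0.2206218 * 62.323 = 13.750 MW
P_net = 13.750 MW


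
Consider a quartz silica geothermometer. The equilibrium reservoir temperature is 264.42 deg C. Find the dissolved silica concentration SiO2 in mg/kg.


SiO2 = 10^(5.19 - 1309/(T_eq + 273.15))
SiO2 = 10^(5.19 - 1309/(264.42 + 273.15))
SiO2 = 568.81 mg/kg


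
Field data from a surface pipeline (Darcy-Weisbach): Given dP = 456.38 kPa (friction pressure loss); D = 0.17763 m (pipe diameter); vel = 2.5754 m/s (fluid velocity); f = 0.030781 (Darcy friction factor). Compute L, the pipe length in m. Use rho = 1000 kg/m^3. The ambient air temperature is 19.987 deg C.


L = dP*1000*D / (f*rho*vel^2/2)
L = 456.38*1000*0.17763 / (0.030781*1000*2.5754^2/2)
L = 794.15 m


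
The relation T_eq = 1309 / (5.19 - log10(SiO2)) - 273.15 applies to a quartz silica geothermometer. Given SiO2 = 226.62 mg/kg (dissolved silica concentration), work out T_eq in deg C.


T_eq = 1309 / (5.19 - log10(SiO2)) - 273.15
T_eq = 1309 / (5.19 - log10(226.62)) - 273.15
T_eq = 188.63 deg C


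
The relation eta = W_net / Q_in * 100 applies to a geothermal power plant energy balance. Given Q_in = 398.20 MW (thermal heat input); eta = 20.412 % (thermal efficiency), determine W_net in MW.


W_net = eta / 100 * Q_in
W_net = 20.412 / 100 * 398.20
W_net = 81.281 MW


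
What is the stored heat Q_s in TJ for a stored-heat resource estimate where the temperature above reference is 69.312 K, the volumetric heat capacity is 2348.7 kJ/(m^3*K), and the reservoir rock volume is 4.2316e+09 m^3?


Q_s = Vr * rhoc * dT / 1e12
Q_s = 4.2316e+09 * 2348.7 * 69.312 / 1e12
Q_s = 688.8753 PJ
Convert: 688.8753 PJ * 1000.0 = 6.8888e+05 TJ
Q_s = 6.8888e+05 TJ


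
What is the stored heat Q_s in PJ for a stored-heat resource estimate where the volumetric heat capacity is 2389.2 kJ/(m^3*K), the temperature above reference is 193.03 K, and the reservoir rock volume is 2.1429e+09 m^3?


Q_s = Vr * rhoc * dT / 1e12
Q_s = 2.1429e+09 * 2389.2 * 193.03 / 1e12
Q_s = 988.28 PJ


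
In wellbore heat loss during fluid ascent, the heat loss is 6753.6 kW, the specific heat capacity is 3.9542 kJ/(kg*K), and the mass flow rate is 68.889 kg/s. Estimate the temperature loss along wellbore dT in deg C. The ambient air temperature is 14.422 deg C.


dT = Q_loss / (mdot * cp)
dT = 6753.6 / (68.889 * 3.9542)
dT = 24.79287 K
Convert (temperature difference, 1 K = 1 deg C): 24.79287 K = 24.79287 deg C
dT = 24.793 deg C


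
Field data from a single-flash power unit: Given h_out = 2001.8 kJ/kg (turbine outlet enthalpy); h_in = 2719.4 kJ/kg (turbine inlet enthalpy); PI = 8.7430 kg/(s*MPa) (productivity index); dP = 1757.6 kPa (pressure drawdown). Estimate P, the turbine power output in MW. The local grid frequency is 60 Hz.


Step 1: mdot = PI * dP / 1000 = 8.743 * 1757.6 / 1000 = 15.36670 kg/s
Step 2: P = mdot*(h_in - h_out)/1000 = 15.36670*(2719.4 - 2001.8)/1000 = 11.027 MW
P = 11.027 MW


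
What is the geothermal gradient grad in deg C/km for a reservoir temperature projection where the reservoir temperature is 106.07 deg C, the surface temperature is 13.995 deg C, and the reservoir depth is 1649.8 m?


grad = (T_res - T_surf) / d * 1000
grad = (106.07 - 13.995) / 1649.8 * 1000
grad = 55.810 deg C/km


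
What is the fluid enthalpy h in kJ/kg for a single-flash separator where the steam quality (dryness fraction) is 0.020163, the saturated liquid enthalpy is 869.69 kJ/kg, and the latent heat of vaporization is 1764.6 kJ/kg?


h = hf + x * hfg
h = 869.69 + 0.020163 * 1764.6
h = 905.27 kJ/kg


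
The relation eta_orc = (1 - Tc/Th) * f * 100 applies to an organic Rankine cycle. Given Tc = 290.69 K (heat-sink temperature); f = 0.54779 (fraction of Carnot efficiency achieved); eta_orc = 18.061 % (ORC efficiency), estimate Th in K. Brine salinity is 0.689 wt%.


Th = Tc / (1 - (eta_orc/100)/f)
Th = 290.69 / (1 - (18.061/100)/0.54779)
Th = 433.68 K


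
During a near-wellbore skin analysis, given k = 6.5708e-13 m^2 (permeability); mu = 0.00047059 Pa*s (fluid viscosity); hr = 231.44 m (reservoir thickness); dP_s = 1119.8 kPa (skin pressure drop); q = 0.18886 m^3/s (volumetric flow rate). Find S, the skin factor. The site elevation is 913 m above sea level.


S = dP_s * 1000 * 2*pi*k*hr / (q*mu)
S = 1119.8 * 1000 * 2*pi*6.5708e-13*231.44 / (0.18886*0.00047059)
S = 12.039


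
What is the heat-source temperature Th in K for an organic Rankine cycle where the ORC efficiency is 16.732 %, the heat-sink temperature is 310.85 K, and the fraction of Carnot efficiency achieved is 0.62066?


Th = Tc / (1 - (eta_orc/100)/f)
Th = 310.85 / (1 - (16.732/100)/0.62066)
Th = 425.58 K


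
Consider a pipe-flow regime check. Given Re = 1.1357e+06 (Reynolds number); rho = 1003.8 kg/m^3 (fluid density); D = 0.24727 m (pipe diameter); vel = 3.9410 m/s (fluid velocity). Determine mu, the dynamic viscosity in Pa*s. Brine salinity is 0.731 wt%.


mu = rho * vel * D / Re
mu = 1003.8 * 3.9410 * 0.24727 / 1.1357e+06
mu = 0.00086131 Pa*s


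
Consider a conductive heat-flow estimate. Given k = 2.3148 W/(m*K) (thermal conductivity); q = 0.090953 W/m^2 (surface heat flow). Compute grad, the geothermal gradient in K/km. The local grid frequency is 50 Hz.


grad = q * 1000 / k
grad = 0.090953 * 1000 / 2.3148
grad = 39.29195 deg C/km
Convert: 39.29195 deg C/km * 1.0 = 39.292 K/km
grad = 39.292 K/km


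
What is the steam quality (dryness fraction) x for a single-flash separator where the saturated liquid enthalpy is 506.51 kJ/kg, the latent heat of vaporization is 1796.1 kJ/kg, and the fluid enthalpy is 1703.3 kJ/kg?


x = (h - hf) / hfg
x = (1703.3 - 506.51) / 1796.1
x = 0.66633


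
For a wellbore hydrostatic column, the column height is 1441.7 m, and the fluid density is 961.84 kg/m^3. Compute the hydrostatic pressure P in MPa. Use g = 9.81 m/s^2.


P = rho * g * h / 1e6
P = 961.84 * 9.81 * 1441.7 / 1e6
P = 13.603 MPa


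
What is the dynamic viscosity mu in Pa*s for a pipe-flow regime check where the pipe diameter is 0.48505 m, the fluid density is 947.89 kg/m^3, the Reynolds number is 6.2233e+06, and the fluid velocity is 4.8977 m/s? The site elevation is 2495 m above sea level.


mu = rho * vel * D / Re
mu = 947.89 * 4.8977 * 0.48505 / 6.2233e+06
mu = 0.00036184 Pa*s


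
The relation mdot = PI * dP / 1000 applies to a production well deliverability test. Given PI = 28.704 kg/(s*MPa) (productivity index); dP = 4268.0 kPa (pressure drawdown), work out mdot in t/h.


mdot = PI * dP / 1000
mdot = 28.704 * 4268.0 / 1000
mdot = 122.5087 kg/s
Convert: 122.5087 kg/s * 3.6 = 441.03 t/h
mdot = 441.03 t/h


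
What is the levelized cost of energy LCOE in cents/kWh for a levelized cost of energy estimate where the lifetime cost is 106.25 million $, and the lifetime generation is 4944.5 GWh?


LCOE = C_tot / E_tot * 100
LCOE = 106.25 / 4944.5 * 100
LCOE = 2.1489 cents/kWh


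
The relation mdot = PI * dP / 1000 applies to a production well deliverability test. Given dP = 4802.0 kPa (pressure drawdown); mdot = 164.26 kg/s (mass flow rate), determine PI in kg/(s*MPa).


PI = mdot * 1000 / dP
PI = 164.26 * 1000 / 4802.0
PI = 34.207 kg/(s*MPa)


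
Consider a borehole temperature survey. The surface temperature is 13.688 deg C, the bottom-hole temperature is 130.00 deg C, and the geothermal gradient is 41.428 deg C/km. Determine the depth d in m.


d = (T_d - T_surf) / grad * 1000
d = (130.00 - 13.688) / 41.428 * 1000
d = 2807.6 m


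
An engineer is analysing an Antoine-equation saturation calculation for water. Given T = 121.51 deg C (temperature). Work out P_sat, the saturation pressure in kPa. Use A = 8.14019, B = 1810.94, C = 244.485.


P_sat = 10^(A - B/(C + T)) / 760 * 0.101325
P_sat = 10^(8.14019 - 1810.94/(244.485 + 121.51)) / 760 * 0.101325
P_sat = 0.2075401 MPa
Convert: 0.2075401 MPa * 1000.0 = 207.54 kPa
P_sat = 207.54 kPa


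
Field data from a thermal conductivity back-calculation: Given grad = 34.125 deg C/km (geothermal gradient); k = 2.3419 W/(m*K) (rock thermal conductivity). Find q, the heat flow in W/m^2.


q = k * grad / 1000
q = 2.3419 * 34.125 / 1000
q = 0.079917 W/m^2


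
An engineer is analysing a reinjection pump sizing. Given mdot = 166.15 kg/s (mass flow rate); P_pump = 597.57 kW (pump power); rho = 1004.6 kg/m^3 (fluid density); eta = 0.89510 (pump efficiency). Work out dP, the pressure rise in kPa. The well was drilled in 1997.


dP = P_pump * rho * eta / mdot
dP = 597.57 * 1004.6 * 0.89510 / 166.15
dP = 3234.1 kPa


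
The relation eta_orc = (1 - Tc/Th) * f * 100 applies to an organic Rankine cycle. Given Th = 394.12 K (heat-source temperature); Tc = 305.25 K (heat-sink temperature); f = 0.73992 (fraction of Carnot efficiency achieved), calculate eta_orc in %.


eta_orc = (1 - Tc/Th) * f * 100
eta_orc = (1 - 305.25/394.12) * 0.73992 * 100
eta_orc = 16.684 %


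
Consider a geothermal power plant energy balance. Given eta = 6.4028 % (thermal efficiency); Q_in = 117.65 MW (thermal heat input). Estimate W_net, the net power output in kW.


W_net = eta / 100 * Q_in
W_net = 6.4028 / 100 * 117.65
W_net = 7.532894 MW
Convert: 7.532894 MW * 1000.0 = 7532.9 kW
W_net = 7532.9 kW


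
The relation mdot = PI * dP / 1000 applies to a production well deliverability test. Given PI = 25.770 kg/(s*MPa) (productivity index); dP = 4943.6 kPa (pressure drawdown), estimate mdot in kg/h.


mdot = PI * dP / 1000
mdot = 25.770 * 4943.6 / 1000
mdot = 127.3966 kg/s
Convert: 127.3966 kg/s * 3600.0 = 4.5863e+05 kg/h
mdot = 4.5863e+05 kg/h


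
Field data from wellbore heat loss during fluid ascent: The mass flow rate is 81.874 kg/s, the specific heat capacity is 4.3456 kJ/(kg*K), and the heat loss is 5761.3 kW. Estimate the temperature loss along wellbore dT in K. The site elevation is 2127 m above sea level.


dT = Q_loss / (mdot * cp)
dT = 5761.3 / (81.874 * 4.3456)
dT = 16.193 K


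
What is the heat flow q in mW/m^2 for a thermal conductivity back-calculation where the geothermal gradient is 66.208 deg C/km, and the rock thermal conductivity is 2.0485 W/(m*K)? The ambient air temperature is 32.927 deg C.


q = k * grad / 1000
q = 2.0485 * 66.208 / 1000
q = 0.1356271 W/m^2
Convert: 0.1356271 W/m^2 * 1000.0 = 135.63 mW/m^2
q = 135.63 mW/m^2


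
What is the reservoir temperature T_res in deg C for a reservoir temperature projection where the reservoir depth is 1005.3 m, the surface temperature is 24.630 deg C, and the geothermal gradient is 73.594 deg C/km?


T_res = T_surf + grad * d / 1000
T_res = 24.630 + 73.594 * 1005.3 / 1000
T_res = 98.614 deg C


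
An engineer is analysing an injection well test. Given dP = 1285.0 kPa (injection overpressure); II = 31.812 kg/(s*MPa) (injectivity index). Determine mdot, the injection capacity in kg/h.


mdot = II * dP / 1000
mdot = 31.812 * 1285.0 / 1000
mdot = 40.87842 kg/s
Convert: 40.87842 kg/s * 3600.0 = 1.4716e+05 kg/h
mdot = 1.4716e+05 kg/h


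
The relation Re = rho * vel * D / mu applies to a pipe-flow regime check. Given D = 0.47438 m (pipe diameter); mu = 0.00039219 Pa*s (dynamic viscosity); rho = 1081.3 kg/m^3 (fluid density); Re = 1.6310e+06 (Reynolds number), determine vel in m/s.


vel = Re * mu / (rho * D)
vel = 1.6310e+06 * 0.00039219 / (1081.3 * 0.47438)
vel = 1.2470 m/s


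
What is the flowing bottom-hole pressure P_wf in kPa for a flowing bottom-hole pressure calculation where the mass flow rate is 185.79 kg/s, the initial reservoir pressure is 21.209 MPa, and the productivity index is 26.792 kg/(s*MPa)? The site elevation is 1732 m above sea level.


P_wf = P_i - mdot / PI
P_wf = 21.209 - 185.79 / 26.792
P_wf = 14.27447 MPa
Convert: 14.27447 MPa * 1000.0 = 14274 kPa
P_wf = 14274 kPa


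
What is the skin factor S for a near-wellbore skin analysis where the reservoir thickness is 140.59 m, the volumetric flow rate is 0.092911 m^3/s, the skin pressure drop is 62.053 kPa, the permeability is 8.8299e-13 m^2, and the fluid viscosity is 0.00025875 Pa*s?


S = dP_s * 1000 * 2*pi*k*hr / (q*mu)
S = 62.053 * 1000 * 2*pi*8.8299e-13*140.59 / (0.092911*0.00025875)
S = 2.0133


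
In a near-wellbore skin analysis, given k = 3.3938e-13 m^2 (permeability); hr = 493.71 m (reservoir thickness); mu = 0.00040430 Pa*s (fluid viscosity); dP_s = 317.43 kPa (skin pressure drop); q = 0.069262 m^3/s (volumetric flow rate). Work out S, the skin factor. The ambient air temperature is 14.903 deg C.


S = dP_s * 1000 * 2*pi*k*hr / (q*mu)
S = 317.43 * 1000 * 2*pi*3.3938e-13*493.71 / (0.069262*0.00040430)
S = 11.934


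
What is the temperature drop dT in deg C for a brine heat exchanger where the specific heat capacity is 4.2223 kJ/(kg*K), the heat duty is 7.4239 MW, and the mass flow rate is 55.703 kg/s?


dT = Q * 1000 / (mdot * cp)
dT = 7.4239 * 1000 / (55.703 * 4.2223)
dT = 31.56490 K
Convert (temperature difference, 1 K = 1 deg C): 31.56490 K = 31.56490 deg C
dT = 31.565 deg C


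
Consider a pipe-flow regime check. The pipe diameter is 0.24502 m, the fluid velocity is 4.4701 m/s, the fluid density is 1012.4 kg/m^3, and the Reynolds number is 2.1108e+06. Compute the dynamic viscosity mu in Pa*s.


mu = rho * vel * D / Re
mu = 1012.4 * 4.4701 * 0.24502 / 2.1108e+06
mu = 0.00052532 Pa*s


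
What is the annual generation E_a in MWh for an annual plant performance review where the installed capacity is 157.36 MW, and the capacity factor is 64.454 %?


E_a = CF / 100 * cap * 8760
E_a = 64.454 / 100 * 157.36 * 8760
E_a = 8.8848e+05 MWh


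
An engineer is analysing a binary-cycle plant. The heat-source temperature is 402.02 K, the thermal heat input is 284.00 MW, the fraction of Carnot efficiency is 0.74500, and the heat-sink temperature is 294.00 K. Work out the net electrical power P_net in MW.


Step 1: eta = (1 - Tc/Th)*f = (1 - 294.0/402.02)*0.745 = 0.2001764
Step 2: P_net = eta * Q_in = 0.2001764 * 284.0 = 56.850 MW
P_net = 56.850 MW


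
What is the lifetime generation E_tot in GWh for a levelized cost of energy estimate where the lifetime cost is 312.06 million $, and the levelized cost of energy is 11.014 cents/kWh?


E_tot = C_tot / LCOE * 100
E_tot = 312.06 / 11.014 * 100
E_tot = 2833.3 GWh


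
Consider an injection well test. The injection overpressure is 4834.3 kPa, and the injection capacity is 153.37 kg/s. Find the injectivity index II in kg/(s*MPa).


II = mdot * 1000 / dP
II = 153.37 * 1000 / 4834.3
II = 31.725 kg/(s*MPa)


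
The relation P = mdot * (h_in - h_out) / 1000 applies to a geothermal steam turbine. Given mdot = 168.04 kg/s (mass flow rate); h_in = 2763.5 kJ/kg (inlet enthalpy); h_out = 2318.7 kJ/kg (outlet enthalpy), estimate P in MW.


P = mdot * (h_in - h_out) / 1000
P = 168.04 * (2763.5 - 2318.7) / 1000
P = 74.744 MW


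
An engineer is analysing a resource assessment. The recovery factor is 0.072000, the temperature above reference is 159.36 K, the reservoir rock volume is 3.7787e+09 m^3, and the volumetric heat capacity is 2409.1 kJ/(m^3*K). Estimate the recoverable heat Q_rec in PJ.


Step 1: Q_s = Vr*rhoc*dT/1e12 = 3.7787e+09*2409.1*159.36/1e12 = 1450.696 PJ
Step 2: Q_rec = Q_s * RF = 1450.696 * 0.072 = 104.45 PJ
Q_rec = 104.45 PJ


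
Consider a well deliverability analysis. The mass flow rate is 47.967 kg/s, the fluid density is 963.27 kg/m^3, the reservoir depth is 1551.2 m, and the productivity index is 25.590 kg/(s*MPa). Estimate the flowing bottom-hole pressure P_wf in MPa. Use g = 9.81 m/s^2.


Step 1: P_i = rho*g*h/1e6 = 963.27*9.81*1551.2/1e6 = 14.65834 MPa
Step 2: P_wf = P_i - mdot/PI = 14.65834 - 47.967/25.59 = 12.784 MPa
P_wf = 12.784 MPa


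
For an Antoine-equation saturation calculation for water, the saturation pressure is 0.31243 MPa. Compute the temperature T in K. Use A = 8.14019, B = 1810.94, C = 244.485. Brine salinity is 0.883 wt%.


T = B / (A - log10(P_sat * 760 / 0.101325)) - C
T = 1810.94 / (8.14019 - log10(0.31243 * 760 / 0.101325)) - 244.485
T = 135.1399 deg C
Convert to K: 135.1399 + 273.15 = 408.29 K
T = 408.29 K


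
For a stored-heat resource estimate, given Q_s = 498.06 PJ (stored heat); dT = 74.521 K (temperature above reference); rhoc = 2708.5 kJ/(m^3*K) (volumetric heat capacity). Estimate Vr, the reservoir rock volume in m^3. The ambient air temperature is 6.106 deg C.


Vr = Q_s * 1e12 / (rhoc * dT)
Vr = 498.06 * 1e12 / (2708.5 * 74.521)
Vr = 2.4676e+09 m^3


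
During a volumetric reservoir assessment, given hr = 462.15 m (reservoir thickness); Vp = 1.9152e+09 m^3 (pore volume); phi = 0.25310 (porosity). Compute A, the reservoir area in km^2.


A = Vp / (1e6 * hr * phi)
A = 1.9152e+09 / (1e6 * 462.15 * 0.25310)
A = 16.373 km^2


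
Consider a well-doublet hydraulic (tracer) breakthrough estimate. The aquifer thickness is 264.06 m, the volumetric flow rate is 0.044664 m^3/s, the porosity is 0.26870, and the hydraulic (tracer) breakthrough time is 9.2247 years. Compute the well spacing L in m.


L = sqrt(t_bt*365.25*86400*3*Qv / (pi*hr*phi))
L = sqrt(9.2247*365.25*86400*3*0.044664 / (pi*264.06*0.26870))
L = 418.32 m


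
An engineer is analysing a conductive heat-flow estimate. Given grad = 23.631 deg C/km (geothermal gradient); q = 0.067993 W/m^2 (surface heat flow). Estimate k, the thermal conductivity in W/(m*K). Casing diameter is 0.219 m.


k = q * 1000 / grad
k = 0.067993 * 1000 / 23.631
k = 2.8773 W/(m*K)


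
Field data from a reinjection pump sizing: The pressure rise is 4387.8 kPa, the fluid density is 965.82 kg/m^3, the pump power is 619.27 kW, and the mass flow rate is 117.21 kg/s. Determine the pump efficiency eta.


eta = mdot * dP / (rho * P_pump)
eta = 117.21 * 4387.8 / (965.82 * 619.27)
eta = 0.85987


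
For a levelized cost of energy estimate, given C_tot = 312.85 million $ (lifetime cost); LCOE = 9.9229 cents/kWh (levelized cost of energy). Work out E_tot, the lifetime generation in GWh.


E_tot = C_tot / LCOE * 100
E_tot = 312.85 / 9.9229 * 100
E_tot = 3152.8 GWh


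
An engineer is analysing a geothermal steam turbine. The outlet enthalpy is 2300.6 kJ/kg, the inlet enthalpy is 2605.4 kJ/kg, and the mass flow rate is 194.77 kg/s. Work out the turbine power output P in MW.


P = mdot * (h_in - h_out) / 1000
P = 194.77 * (2605.4 - 2300.6) / 1000
P = 59.366 MW


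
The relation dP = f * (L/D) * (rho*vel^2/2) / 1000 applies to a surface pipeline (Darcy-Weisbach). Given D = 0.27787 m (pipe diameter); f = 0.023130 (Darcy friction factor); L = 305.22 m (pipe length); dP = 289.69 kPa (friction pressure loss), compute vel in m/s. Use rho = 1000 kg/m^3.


vel = sqrt(dP*1000*2*D / (f*L*rho))
vel = sqrt(289.69*1000*2*0.27787 / (0.023130*305.22*1000))
vel = 4.7754 m/s


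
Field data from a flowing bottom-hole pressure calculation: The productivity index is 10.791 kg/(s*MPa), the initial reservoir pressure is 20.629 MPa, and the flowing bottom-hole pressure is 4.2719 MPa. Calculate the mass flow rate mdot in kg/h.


mdot = (P_i - P_wf) * PI
mdot = (20.629 - 4.2719) * 10.791
mdot = 176.5095 kg/s
Convert: 176.5095 kg/s * 3600.0 = 6.3543e+05 kg/h
mdot = 6.3543e+05 kg/h


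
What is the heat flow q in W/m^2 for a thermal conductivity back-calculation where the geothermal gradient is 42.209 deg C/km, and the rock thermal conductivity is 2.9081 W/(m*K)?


q = k * grad / 1000
q = 2.9081 * 42.209 / 1000
q = 0.12275 W/m^2


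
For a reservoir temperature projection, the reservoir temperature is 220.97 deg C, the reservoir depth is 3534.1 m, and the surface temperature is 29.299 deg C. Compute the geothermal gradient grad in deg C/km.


grad = (T_res - T_surf) / d * 1000
grad = (220.97 - 29.299) / 3534.1 * 1000
grad = 54.235 deg C/km


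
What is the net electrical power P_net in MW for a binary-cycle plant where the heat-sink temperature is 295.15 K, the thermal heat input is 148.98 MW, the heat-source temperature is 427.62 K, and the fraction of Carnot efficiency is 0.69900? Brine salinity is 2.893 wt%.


Step 1: eta = (1 - Tc/Th)*f = (1 - 295.15/427.62)*0.699 = 0.2165393
Step 2: P_net = eta * Q_in = 0.2165393 * 148.98 = 32.260 MW
P_net = 32.260 MW


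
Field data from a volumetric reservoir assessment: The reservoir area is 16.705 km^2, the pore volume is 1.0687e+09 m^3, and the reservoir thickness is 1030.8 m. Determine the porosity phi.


phi = Vp / (A * 1e6 * hr)
phi = 1.0687e+09 / (16.705 * 1e6 * 1030.8)
phi = 0.062063


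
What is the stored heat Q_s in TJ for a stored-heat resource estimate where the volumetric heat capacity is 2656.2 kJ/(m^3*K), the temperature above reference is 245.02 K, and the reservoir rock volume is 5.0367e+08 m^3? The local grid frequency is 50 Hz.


Q_s = Vr * rhoc * dT / 1e12
Q_s = 5.0367e+08 * 2656.2 * 245.02 / 1e12
Q_s = 327.7996 PJ
Convert: 327.7996 PJ * 1000.0 = 3.2780e+05 TJ
Q_s = 3.2780e+05 TJ


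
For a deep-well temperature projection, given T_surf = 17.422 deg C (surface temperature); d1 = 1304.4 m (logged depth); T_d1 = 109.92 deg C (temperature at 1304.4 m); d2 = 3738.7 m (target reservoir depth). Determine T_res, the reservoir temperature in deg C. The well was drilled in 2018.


Step 1: grad = (T_d1 - T_surf)/d1 * 1000 = (109.92 - 17.422)/1304.4 * 1000 = 70.91230 deg C/km
Step 2: T_res = T_surf + grad*d2/1000 = 17.422 + 70.91230*3738.7/1000 = 282.54 deg C
T_res = 282.54 deg C


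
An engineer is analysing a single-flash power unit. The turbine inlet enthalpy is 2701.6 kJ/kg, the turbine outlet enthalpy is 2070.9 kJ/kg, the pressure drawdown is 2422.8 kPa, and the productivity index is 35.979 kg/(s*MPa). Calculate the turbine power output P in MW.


Step 1: mdot = PI * dP / 1000 = 35.979 * 2422.8 / 1000 = 87.16992 kg/s
Step 2: P = mdot*(h_in - h_out)/1000 = 87.16992*(2701.6 - 2070.9)/1000 = 54.978 MW
P = 54.978 MW


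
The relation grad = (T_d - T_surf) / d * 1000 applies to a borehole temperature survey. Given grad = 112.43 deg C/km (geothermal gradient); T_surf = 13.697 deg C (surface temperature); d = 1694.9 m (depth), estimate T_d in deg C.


T_d = T_surf + grad * d / 1000
T_d = 13.697 + 112.43 * 1694.9 / 1000
T_d = 204.25 deg C


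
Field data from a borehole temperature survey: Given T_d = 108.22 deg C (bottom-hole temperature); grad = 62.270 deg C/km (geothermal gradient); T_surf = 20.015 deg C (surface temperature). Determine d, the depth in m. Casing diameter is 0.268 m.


d = (T_d - T_surf) / grad * 1000
d = (108.22 - 20.015) / 62.270 * 1000
d = 1416.5 m


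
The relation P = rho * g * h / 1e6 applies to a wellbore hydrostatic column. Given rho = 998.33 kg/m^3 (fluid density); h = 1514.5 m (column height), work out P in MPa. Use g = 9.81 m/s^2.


P = rho * g * h / 1e6
P = 998.33 * 9.81 * 1514.5 / 1e6
P = 14.832 MPa


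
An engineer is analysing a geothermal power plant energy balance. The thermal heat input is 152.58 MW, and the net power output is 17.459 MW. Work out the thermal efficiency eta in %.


eta = W_net / Q_in * 100
eta = 17.459 / 152.58 * 100
eta = 11.443 %


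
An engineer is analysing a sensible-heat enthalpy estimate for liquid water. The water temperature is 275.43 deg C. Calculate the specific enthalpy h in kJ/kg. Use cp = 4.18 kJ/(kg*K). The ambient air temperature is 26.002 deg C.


h = cp * T
h = 4.18 * 275.43
h = 1151.3 kJ/kg


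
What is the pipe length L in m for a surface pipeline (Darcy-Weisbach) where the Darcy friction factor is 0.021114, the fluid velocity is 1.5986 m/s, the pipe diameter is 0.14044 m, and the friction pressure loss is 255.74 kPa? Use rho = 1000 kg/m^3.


L = dP*1000*D / (f*rho*vel^2/2)
L = 255.74*1000*0.14044 / (0.021114*1000*1.5986^2/2)
L = 1331.3 m


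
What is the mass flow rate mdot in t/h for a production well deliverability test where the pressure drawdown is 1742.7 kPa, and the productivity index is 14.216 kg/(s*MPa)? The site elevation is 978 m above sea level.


mdot = PI * dP / 1000
mdot = 14.216 * 1742.7 / 1000
mdot = 24.77422 kg/s
Convert: 24.77422 kg/s * 3.6 = 89.187 t/h
mdot = 89.187 t/h


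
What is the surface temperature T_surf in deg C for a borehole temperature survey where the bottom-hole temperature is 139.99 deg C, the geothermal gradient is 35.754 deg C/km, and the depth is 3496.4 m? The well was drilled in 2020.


T_surf = T_d - grad * d / 1000
T_surf = 139.99 - 35.754 * 3496.4 / 1000
T_surf = 14.980 deg C


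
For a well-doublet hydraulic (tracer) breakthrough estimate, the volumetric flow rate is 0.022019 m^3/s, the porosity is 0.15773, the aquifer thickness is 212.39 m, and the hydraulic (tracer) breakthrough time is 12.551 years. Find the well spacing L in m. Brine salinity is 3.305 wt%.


L = sqrt(t_bt*365.25*86400*3*Qv / (pi*hr*phi))
L = sqrt(12.551*365.25*86400*3*0.022019 / (pi*212.39*0.15773))
L = 498.60 m


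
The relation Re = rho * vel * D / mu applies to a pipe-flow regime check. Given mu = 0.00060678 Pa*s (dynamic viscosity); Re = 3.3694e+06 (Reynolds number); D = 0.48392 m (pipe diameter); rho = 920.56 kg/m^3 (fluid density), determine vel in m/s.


vel = Re * mu / (rho * D)
vel = 3.3694e+06 * 0.00060678 / (920.56 * 0.48392)
vel = 4.5894 m/s


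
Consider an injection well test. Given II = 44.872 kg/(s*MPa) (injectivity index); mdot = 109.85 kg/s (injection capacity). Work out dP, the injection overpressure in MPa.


dP = mdot * 1000 / II
dP = 109.85 * 1000 / 44.872
dP = 2448.075 kPa
Convert: 2448.075 kPa * 0.001 = 2.4481 MPa
dP = 2.4481 MPa


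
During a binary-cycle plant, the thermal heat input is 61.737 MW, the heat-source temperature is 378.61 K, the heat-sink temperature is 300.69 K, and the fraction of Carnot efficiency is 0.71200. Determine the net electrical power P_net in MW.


Step 1: eta = (1 - Tc/Th)*f = (1 - 300.69/378.61)*0.712 = 0.1465335
Step 2: P_net = eta * Q_in = 0.1465335 * 61.737 = 9.0465 MW
P_net = 9.0465 MW


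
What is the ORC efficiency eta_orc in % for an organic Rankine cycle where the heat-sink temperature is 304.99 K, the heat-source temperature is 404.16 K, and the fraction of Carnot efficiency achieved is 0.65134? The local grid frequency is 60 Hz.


eta_orc = (1 - Tc/Th) * f * 100
eta_orc = (1 - 304.99/404.16) * 0.65134 * 100
eta_orc = 15.982 %


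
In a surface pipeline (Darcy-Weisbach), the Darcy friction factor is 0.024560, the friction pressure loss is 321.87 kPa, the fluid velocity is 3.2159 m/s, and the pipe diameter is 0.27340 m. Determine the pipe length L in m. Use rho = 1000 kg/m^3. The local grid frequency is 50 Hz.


L = dP*1000*D / (f*rho*vel^2/2)
L = 321.87*1000*0.27340 / (0.024560*1000*3.2159^2/2)
L = 692.91 m


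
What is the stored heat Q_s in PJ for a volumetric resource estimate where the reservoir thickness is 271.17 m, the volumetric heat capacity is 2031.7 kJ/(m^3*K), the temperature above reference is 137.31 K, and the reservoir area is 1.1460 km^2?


Step 1: Vr = A*1e6*hr = 1.146*1e6*271.17 = 3.107608e+08 m^3
Step 2: Q_s = Vr*rhoc*dT/1e12 = 3.107608e+08*2031.7*137.31/1e12 = 86.694 PJ
Q_s = 86.694 PJ


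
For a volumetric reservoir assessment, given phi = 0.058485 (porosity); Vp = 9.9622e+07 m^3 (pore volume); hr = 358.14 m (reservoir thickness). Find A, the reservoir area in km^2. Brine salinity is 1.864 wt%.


A = Vp / (1e6 * hr * phi)
A = 9.9622e+07 / (1e6 * 358.14 * 0.058485)
A = 4.7562 km^2


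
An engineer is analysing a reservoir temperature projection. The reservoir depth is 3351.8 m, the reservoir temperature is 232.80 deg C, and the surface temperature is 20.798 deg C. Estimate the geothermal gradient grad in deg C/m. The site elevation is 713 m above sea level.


grad = (T_res - T_surf) / d * 1000
grad = (232.80 - 20.798) / 3351.8 * 1000
grad = 63.25019 deg C/km
Convert: 63.25019 deg C/km * 0.001 = 0.063250 deg C/m
grad = 0.063250 deg C/m


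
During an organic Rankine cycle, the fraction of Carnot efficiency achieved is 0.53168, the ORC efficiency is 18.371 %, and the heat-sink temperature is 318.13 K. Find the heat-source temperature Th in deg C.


Th = Tc / (1 - (eta_orc/100)/f)
Th = 318.13 / (1 - (18.371/100)/0.53168)
Th = 486.0860 K
Convert to deg C: 486.0860 - 273.15 = 212.94 deg C
Th = 212.94 deg C


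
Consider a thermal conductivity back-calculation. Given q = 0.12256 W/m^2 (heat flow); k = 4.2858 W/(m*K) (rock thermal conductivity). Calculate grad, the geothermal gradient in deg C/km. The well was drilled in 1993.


grad = q / k * 1000
grad = 0.12256 / 4.2858 * 1000
grad = 28.597 deg C/km


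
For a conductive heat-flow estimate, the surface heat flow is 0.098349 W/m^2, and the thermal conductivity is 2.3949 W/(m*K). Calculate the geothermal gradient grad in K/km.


grad = q * 1000 / k
grad = 0.098349 * 1000 / 2.3949
grad = 41.06602 deg C/km
Convert: 41.06602 deg C/km * 1.0 = 41.066 K/km
grad = 41.066 K/km


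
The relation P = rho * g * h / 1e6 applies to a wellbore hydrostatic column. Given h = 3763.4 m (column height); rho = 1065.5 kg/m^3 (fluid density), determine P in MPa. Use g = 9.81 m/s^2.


P = rho * g * h / 1e6
P = 1065.5 * 9.81 * 3763.4 / 1e6
P = 39.337 MPa


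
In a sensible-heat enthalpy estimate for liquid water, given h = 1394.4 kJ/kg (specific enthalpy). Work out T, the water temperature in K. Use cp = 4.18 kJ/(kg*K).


T = h / cp
T = 1394.4 / 4.18
T = 333.5885 deg C
Convert to K: 333.5885 + 273.15 = 606.74 K
T = 606.74 K


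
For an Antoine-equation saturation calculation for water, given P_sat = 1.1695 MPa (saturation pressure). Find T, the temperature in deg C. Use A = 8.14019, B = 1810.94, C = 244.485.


T = B / (A - log10(P_sat * 760 / 0.101325)) - C
T = 1810.94 / (8.14019 - log10(1.1695 * 760 / 0.101325)) - 244.485
T = 186.99 deg C


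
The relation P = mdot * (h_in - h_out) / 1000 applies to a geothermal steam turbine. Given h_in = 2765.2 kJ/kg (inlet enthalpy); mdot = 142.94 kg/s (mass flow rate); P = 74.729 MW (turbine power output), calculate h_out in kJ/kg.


h_out = h_in - P * 1000 / mdot
h_out = 2765.2 - 74.729 * 1000 / 142.94
h_out = 2242.4 kJ/kg


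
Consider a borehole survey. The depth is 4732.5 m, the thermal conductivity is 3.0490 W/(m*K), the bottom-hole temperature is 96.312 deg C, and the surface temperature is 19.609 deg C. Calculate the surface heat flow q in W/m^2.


Step 1: grad = (T_d - T_surf)/d * 1000 = (96.312 - 19.609)/4732.5 * 1000 = 16.20771 deg C/km
Step 2: q = k * grad / 1000 = 3.049 * 16.20771 / 1000 = 0.049417 W/m^2
q = 0.049417 W/m^2


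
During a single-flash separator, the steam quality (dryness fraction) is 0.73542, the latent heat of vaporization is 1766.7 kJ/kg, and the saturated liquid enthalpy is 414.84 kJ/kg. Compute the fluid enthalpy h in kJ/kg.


h = hf + x * hfg
h = 414.84 + 0.73542 * 1766.7
h = 1714.1 kJ/kg


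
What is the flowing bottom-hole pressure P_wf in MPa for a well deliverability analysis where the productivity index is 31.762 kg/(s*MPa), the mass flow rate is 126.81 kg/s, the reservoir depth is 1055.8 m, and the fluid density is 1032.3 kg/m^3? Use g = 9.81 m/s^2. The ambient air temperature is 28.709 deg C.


Step 1: P_i = rho*g*h/1e6 = 1032.3*9.81*1055.8/1e6 = 10.69194 MPa
Step 2: P_wf = P_i - mdot/PI = 10.69194 - 126.81/31.762 = 6.6994 MPa
P_wf = 6.6994 MPa


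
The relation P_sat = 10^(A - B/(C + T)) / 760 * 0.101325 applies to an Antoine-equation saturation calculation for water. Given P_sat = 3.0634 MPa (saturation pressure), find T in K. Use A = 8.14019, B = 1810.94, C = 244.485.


T = B / (A - log10(P_sat * 760 / 0.101325)) - C
T = 1810.94 / (8.14019 - log10(3.0634 * 760 / 0.101325)) - 244.485
T = 234.7405 deg C
Convert to K: 234.7405 + 273.15 = 507.89 K
T = 507.89 K


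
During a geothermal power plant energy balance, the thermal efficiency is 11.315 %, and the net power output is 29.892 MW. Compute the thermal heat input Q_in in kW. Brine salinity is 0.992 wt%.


Q_in = W_net / (eta / 100)
Q_in = 29.892 / (11.315 / 100)
Q_in = 264.1803 MW
Convert: 264.1803 MW * 1000.0 = 2.6418e+05 kW
Q_in = 2.6418e+05 kW


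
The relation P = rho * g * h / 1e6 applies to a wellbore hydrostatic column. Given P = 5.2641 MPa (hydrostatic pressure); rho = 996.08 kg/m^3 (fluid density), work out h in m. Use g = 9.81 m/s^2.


h = P * 1e6 / (g * rho)
h = 5.2641 * 1e6 / (9.81 * 996.08)
h = 538.72 m


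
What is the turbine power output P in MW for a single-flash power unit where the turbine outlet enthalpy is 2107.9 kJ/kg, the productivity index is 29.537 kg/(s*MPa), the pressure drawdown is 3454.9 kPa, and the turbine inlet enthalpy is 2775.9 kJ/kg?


Step 1: mdot = PI * dP / 1000 = 29.537 * 3454.9 / 1000 = 102.0474 kg/s
Step 2: P = mdot*(h_in - h_out)/1000 = 102.0474*(2775.9 - 2107.9)/1000 = 68.168 MW
P = 68.168 MW


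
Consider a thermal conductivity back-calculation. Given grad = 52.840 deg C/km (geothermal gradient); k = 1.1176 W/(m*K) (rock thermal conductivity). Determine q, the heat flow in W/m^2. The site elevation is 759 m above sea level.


q = k * grad / 1000
q = 1.1176 * 52.840 / 1000
q = 0.059054 W/m^2


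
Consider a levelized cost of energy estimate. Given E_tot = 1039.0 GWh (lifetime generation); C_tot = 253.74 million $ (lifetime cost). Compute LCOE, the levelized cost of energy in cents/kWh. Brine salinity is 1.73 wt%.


LCOE = C_tot / E_tot * 100
LCOE = 253.74 / 1039.0 * 100
LCOE = 24.422 cents/kWh


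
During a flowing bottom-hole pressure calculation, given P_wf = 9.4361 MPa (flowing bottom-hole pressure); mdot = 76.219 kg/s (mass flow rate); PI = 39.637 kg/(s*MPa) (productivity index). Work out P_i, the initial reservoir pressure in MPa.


P_i = P_wf + mdot / PI
P_i = 9.4361 + 76.219 / 39.637
P_i = 11.359 MPa


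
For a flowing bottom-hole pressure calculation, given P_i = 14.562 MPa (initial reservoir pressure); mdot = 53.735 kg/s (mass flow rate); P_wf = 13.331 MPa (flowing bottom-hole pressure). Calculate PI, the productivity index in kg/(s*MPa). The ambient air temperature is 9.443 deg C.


PI = mdot / (P_i - P_wf)
PI = 53.735 / (14.562 - 13.331)
PI = 43.652 kg/(s*MPa)


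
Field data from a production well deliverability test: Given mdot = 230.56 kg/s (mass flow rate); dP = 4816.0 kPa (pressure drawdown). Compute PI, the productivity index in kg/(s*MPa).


PI = mdot * 1000 / dP
PI = 230.56 * 1000 / 4816.0
PI = 47.874 kg/(s*MPa)


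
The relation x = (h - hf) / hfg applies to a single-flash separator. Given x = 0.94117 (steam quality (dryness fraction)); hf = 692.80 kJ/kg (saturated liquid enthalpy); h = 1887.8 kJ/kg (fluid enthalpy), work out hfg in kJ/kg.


hfg = (h - hf) / x
hfg = (1887.8 - 692.80) / 0.94117
hfg = 1269.7 kJ/kg


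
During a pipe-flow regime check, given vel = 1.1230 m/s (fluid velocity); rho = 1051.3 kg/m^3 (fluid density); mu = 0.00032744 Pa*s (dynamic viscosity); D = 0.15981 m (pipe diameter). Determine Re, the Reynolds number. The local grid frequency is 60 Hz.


Re = rho * vel * D / mu
Re = 1051.3 * 1.1230 * 0.15981 / 0.00032744
Re = 5.7621e+05


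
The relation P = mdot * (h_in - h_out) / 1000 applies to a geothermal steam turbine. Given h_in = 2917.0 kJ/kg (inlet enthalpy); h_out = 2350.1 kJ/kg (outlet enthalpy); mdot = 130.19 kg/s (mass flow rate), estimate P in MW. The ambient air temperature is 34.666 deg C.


P = mdot * (h_in - h_out) / 1000
P = 130.19 * (2917.0 - 2350.1) / 1000
P = 73.805 MW


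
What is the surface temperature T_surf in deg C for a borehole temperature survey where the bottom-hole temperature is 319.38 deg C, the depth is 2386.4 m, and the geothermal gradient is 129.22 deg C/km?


T_surf = T_d - grad * d / 1000
T_surf = 319.38 - 129.22 * 2386.4 / 1000
T_surf = 11.009 deg C


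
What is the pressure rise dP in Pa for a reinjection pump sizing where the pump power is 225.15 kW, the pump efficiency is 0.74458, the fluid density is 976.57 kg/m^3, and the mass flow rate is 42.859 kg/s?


dP = P_pump * rho * eta / mdot
dP = 225.15 * 976.57 * 0.74458 / 42.859
dP = 3819.836 kPa
Convert: 3819.836 kPa * 1000.0 = 3.8198e+06 Pa
dP = 3.8198e+06 Pa


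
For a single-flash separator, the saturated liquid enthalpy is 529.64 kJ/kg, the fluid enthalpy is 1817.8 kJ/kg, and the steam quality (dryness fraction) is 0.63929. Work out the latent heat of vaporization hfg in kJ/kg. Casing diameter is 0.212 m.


hfg = (h - hf) / x
hfg = (1817.8 - 529.64) / 0.63929
hfg = 2015.0 kJ/kg


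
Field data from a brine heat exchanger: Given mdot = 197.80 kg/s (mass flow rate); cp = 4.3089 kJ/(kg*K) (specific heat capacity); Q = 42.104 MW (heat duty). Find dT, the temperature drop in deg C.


dT = Q * 1000 / (mdot * cp)
dT = 42.104 * 1000 / (197.80 * 4.3089)
dT = 49.40042 K
Convert (temperature difference, 1 K = 1 deg C): 49.40042 K = 49.40042 deg C
dT = 49.400 deg C


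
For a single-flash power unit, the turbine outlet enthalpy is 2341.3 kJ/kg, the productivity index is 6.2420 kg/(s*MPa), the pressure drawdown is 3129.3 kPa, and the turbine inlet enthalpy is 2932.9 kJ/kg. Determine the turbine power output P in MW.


Step 1: mdot = PI * dP / 1000 = 6.242 * 3129.3 / 1000 = 19.53309 kg/s
Step 2: P = mdot*(h_in - h_out)/1000 = 19.53309*(2932.9 - 2341.3)/1000 = 11.556 MW
P = 11.556 MW


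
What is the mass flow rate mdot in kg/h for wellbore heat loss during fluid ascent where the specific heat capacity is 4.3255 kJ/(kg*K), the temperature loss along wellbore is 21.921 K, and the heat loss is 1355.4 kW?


mdot = Q_loss / (cp * dT)
mdot = 1355.4 / (4.3255 * 21.921)
mdot = 14.29456 kg/s
Convert: 14.29456 kg/s * 3600.0 = 51460 kg/h
mdot = 51460 kg/h


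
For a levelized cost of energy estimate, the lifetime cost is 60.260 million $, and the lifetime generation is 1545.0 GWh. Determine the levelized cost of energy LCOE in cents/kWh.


LCOE = C_tot / E_tot * 100
LCOE = 60.260 / 1545.0 * 100
LCOE = 3.9003 cents/kWh
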